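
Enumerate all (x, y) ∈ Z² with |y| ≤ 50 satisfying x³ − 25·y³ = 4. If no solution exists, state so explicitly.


The equation is x³ - 25y³ = 4. For fixed y, x³ = 25·y³ + 4, so a solution requires the RHS to be a perfect cube.
Strategy: iterate y from -50 to 50, compute RHS = 25·y³ + 4, and check whether it is a (positive or negative) perfect cube.
Check small values of y:
  y = 0: RHS = 4 is not a perfect cube.
  y = 1: RHS = 29 is not a perfect cube.
  y = -1: RHS = -21 is not a perfect cube.
  y = 2: RHS = 204 is not a perfect cube.
  y = -2: RHS = -196 is not a perfect cube.
  y = 3: RHS = 679 is not a perfect cube.
  y = -3: RHS = -671 is not a perfect cube.
Continuing the search up to |y| = 50 finds no solutions either.
No (x, y) in the scanned range satisfies the equation.

No integer solutions with |y| ≤ 50.


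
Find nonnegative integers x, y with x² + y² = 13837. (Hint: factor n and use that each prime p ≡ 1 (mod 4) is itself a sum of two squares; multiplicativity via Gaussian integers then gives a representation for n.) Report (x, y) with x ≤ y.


Step 1: Factor n = 13837 = 101 · 137.
Step 2: Check the mod-4 condition on each prime factor: 101 ≡ 1 (mod 4), exponent 1; 137 ≡ 1 (mod 4), exponent 1.
All primes ≡ 3 (mod 4) appear to even exponent (or don't appear), so by the two-squares theorem n IS expressible as a sum of two squares.
Step 3: Build a representation. Here n = 101 · 137 is a product of primes ≡ 1 (mod 4). Each prime p ≡ 1 (mod 4) is itself a sum of two squares; find a² by testing p − a² for a perfect square:
  101: 101 − 1² = 100 = 10² ⇒ 101 = 1² + 10².
  137: 137 − 1² = 136, 137 − 2² = 133, 137 − 3² = 128, 137 − 4² = 121 = 11² ⇒ 137 = 4² + 11².
  Combine using the Brahmagupta–Fibonacci identity (a² + b²)(c² + d²) = (ac − bd)² + (ad + bc)² = (ac + bd)² + (ad − bc)²:
  101 · 137 = 13837: from (1² + 10²)(4² + 11²), take (1·4 − 10·11, 1·11 + 10·4) = (4 − 110, 11 + 40) = (-106, 51); dropping signs (only squares matter) gives (106, 51); check 106² + 51² = 11236 + 2601 = 13837 ✓.
Step 4: Order so x ≤ y and verify: 51² + 106² = 2601 + 11236 = 13837 = n. ✓

n = 13837 = 51² + 106² (one valid representation with x ≤ y).


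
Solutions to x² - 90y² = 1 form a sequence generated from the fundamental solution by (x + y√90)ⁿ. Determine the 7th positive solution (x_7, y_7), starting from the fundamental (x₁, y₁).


Step 1: Find the fundamental solution (x₁, y₁) of x² - 90y² = 1.
  Expand √90 as a continued fraction. a₀ = ⌊√90⌋ = 9; iterate m_{k+1} = d_k·a_k − m_k, d_{k+1} = (90 − m_{k+1}²)/d_k, a_{k+1} = ⌊(a₀ + m_{k+1})/d_{k+1}⌋ (starting m₀ = 0, d₀ = 1), with convergents p_k = a_k·p_{k-1} + p_{k-2}, q_k = a_k·q_{k-1} + q_{k-2} (p₋₁ = 1, q₋₁ = 0):
  k = 0: a₀ = 9; p₀/q₀ = 9/1; p₀² − 90·q₀² = 81 − 90 = -9.
  k = 1: m = 9, d = 9, a = ⌊(9 + 9)/9⌋ = 2; p/q = (2·9 + 1)/(2·1 + 0) = 19/2; p² − 90·q² = 361 − 360 = 1.
  The first convergent with p² − 90·q² = 1 gives the fundamental solution (x₁, y₁) = (19, 2).
Step 2: Apply the recurrence (x_{n+1}, y_{n+1}) = (x₁x_n + 90y₁y_n, x₁y_n + y₁x_n) repeatedly.
  From (x_1, y_1) = (19, 2): x_2 = 19·19 + 90·2·2 = 721; y_2 = 19·2 + 2·19 = 76.
  From (x_2, y_2) = (721, 76): x_3 = 19·721 + 90·2·76 = 27379; y_3 = 19·76 + 2·721 = 2886.
  From (x_3, y_3) = (27379, 2886): x_4 = 19·27379 + 90·2·2886 = 1039681; y_4 = 19·2886 + 2·27379 = 109592.
  From (x_4, y_4) = (1039681, 109592): x_5 = 19·1039681 + 90·2·109592 = 39480499; y_5 = 19·109592 + 2·1039681 = 4161610.
  From (x_5, y_5) = (39480499, 4161610): x_6 = 19·39480499 + 90·2·4161610 = 1499219281; y_6 = 19·4161610 + 2·39480499 = 158031588.
  From (x_6, y_6) = (1499219281, 158031588): x_7 = 19·1499219281 + 90·2·158031588 = 56930852179; y_7 = 19·158031588 + 2·1499219281 = 6001038734.
Step 3: Verify x_7² - 90·y_7² = 3241121929827149048041 - 3241121929827149048040 = 1 (should be 1). ✓

(x_1, y_1) = (19, 2); (x_7, y_7) = (56930852179, 6001038734).


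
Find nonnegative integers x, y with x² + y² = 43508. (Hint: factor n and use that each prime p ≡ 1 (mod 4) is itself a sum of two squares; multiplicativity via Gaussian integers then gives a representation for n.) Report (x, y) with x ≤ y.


Step 1: Factor n = 43508 = 2^2 · 73 · 149.
Step 2: Check the mod-4 condition on each prime factor: 2 = 2 (special); 73 ≡ 1 (mod 4), exponent 1; 149 ≡ 1 (mod 4), exponent 1.
All primes ≡ 3 (mod 4) appear to even exponent (or don't appear), so by the two-squares theorem n IS expressible as a sum of two squares.
Step 3: Build a representation. Group n = k² · m with k = 2 and m = 73 · 149 = 10877 (a product of primes ≡ 1 (mod 4)); a representation of m scales to one of n via (k·x)² + (k·y)² = k²(x² + y²). Each prime p ≡ 1 (mod 4) is itself a sum of two squares; find a² by testing p − a² for a perfect square:
  73: 73 − 1² = 72, 73 − 2² = 69, 73 − 3² = 64 = 8² ⇒ 73 = 3² + 8².
  149: 149 − 1² = 148, 149 − 2² = 145, 149 − 3² = 140, 149 − 4² = 133, 149 − 5² = 124, 149 − 6² = 113, 149 − 7² = 100 = 10² ⇒ 149 = 7² + 10².
  Combine using the Brahmagupta–Fibonacci identity (a² + b²)(c² + d²) = (ac − bd)² + (ad + bc)² = (ac + bd)² + (ad − bc)²:
  73 · 149 = 10877: from (3² + 8²)(7² + 10²), take (3·7 − 8·10, 3·10 + 8·7) = (21 − 80, 30 + 56) = (-59, 86); dropping signs (only squares matter) gives (59, 86); check 59² + 86² = 3481 + 7396 = 10877 ✓.
  Scale by k = 2: (2·59, 2·86) = (118, 172).
Step 4: Order so x ≤ y and verify: 118² + 172² = 13924 + 29584 = 43508 = n. ✓

n = 43508 = 118² + 172² (one valid representation with x ≤ y).


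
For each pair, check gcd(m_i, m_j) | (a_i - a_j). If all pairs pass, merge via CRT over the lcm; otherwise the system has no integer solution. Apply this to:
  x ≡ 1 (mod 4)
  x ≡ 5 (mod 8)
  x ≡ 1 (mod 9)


Moduli 4, 8, 9 are not pairwise coprime, so CRT works modulo lcm(m_i) when all pairwise compatibility conditions hold.
Pairwise compatibility: gcd(m_i, m_j) must divide a_i - a_j for every pair.
Merge one congruence at a time:
  Start: x ≡ 1 (mod 4).
  Combine with x ≡ 5 (mod 8): gcd(4, 8) = 4; 5 - 1 = 4, which IS divisible by 4, so compatible.
    Write x = 1 + 4·t and substitute into x ≡ 5 (mod 8): 4·t ≡ 5 − 1 = 4 (mod 8).
    Divide the congruence (and modulus) by g = 4: 1·t ≡ 1 (mod 2).
    So t ≡ 1 (mod 2).
    Then x = 1 + 4·1 = 5, valid modulo lcm(4, 8) = 8: x ≡ 5 (mod 8).
  Combine with x ≡ 1 (mod 9): gcd(8, 9) = 1; 1 - 5 = -4, which IS divisible by 1, so compatible.
    Write x = 5 + 8·t and substitute into x ≡ 1 (mod 9): 8·t ≡ 1 − 5 = -4 (mod 9).
    Reduce coefficients mod 9: 8·t ≡ 5 (mod 9).
    The inverse of 8 mod 9 is 8 (since 8·8 = 64 = 7·9 + 1), so t ≡ 8·5 = 40 ≡ 4 (mod 9).
    Then x = 5 + 8·4 = 37, valid modulo lcm(8, 9) = 72: x ≡ 37 (mod 72).
Verify: 37 mod 4 = 1, 37 mod 8 = 5, 37 mod 9 = 1.

x ≡ 37 (mod 72).


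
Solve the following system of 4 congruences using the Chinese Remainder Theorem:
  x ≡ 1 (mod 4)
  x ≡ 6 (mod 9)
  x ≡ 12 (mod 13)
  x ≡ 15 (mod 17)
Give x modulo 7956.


Product of moduli M = 4 · 9 · 13 · 17 = 7956.
Merge one congruence at a time:
  Start: x ≡ 1 (mod 4).
  Combine with x ≡ 6 (mod 9); new modulus lcm = 36.
    Write x = 1 + 4·t and substitute into x ≡ 6 (mod 9): 4·t ≡ 6 − 1 = 5 (mod 9).
    The inverse of 4 mod 9 is 7 (since 4·7 = 28 = 3·9 + 1), so t ≡ 7·5 = 35 ≡ 8 (mod 9).
    Then x = 1 + 4·8 = 33, valid modulo lcm(4, 9) = 36: x ≡ 33 (mod 36).
  Combine with x ≡ 12 (mod 13); new modulus lcm = 468.
    Write x = 33 + 36·t and substitute into x ≡ 12 (mod 13): 36·t ≡ 12 − 33 = -21 (mod 13).
    Reduce coefficients mod 13: 10·t ≡ 5 (mod 13).
    The inverse of 10 mod 13 is 4 (since 10·4 = 40 = 3·13 + 1), so t ≡ 4·5 = 20 ≡ 7 (mod 13).
    Then x = 33 + 36·7 = 285, valid modulo lcm(36, 13) = 468: x ≡ 285 (mod 468).
  Combine with x ≡ 15 (mod 17); new modulus lcm = 7956.
    Write x = 285 + 468·t and substitute into x ≡ 15 (mod 17): 468·t ≡ 15 − 285 = -270 (mod 17).
    Reduce coefficients mod 17: 9·t ≡ 2 (mod 17).
    The inverse of 9 mod 17 is 2 (since 9·2 = 18 = 1·17 + 1), so t ≡ 2·2 = 4 ≡ 4 (mod 17).
    Then x = 285 + 468·4 = 2157, valid modulo lcm(468, 17) = 7956: x ≡ 2157 (mod 7956).
Verify against each original: 2157 mod 4 = 1, 2157 mod 9 = 6, 2157 mod 13 = 12, 2157 mod 17 = 15.

x ≡ 2157 (mod 7956).


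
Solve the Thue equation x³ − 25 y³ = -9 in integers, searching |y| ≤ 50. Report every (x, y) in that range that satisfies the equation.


The equation is x³ - 25y³ = -9. For fixed y, x³ = 25·y³ − 9, so a solution requires the RHS to be a perfect cube.
Strategy: iterate y from -50 to 50, compute RHS = 25·y³ − 9, and check whether it is a (positive or negative) perfect cube.
Check small values of y:
  y = 0: RHS = -9 is not a perfect cube.
  y = 1: RHS = 16 is not a perfect cube.
  y = -1: RHS = -34 is not a perfect cube.
  y = 2: RHS = 191 is not a perfect cube.
  y = -2: RHS = -209 is not a perfect cube.
  y = 3: RHS = 666 is not a perfect cube.
  y = -3: RHS = -684 is not a perfect cube.
Continuing the search up to |y| = 50 finds no solutions either.
No (x, y) in the scanned range satisfies the equation.

No integer solutions with |y| ≤ 50.


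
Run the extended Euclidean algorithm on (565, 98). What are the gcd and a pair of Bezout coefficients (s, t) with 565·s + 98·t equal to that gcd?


Euclidean algorithm on (565, 98) — divide until remainder is 0:
  565 = 5 · 98 + 75
  98 = 1 · 75 + 23
  75 = 3 · 23 + 6
  23 = 3 · 6 + 5
  6 = 1 · 5 + 1
  5 = 5 · 1 + 0
gcd(565, 98) = 1.
Track Bezout coefficients alongside the remainders: start with r₀ = 565 = a·1 + b·0 (s = 1, t = 0) and r₁ = 98 = a·0 + b·1 (s = 0, t = 1); each new remainder r_{k+1} = r_{k-1} − q_k·r_k inherits s_{k+1} = s_{k-1} − q_k·s_k, t_{k+1} = t_{k-1} − q_k·t_k, so r_k = a·s_k + b·t_k at every step:
  q = 5: r = 75, s = 1 − 5·0 = 1, t = 0 − 5·1 = -5  (check: 565·1 + 98·(-5) = 75)
  q = 1: r = 23, s = 0 − 1·1 = -1, t = 1 − 1·(-5) = 6  (check: 565·(-1) + 98·6 = 23)
  q = 3: r = 6, s = 1 − 3·(-1) = 4, t = -5 − 3·6 = -23  (check: 565·4 + 98·(-23) = 6)
  q = 3: r = 5, s = -1 − 3·4 = -13, t = 6 − 3·(-23) = 75  (check: 565·(-13) + 98·75 = 5)
  q = 1: r = 1, s = 4 − 1·(-13) = 17, t = -23 − 1·75 = -98  (check: 565·17 + 98·(-98) = 1)
The row with r = 1 (the gcd) gives the Bezout coefficients s = 17, t = -98.
Result: 565 · (17) + 98 · (-98) = 1.

gcd(565, 98) = 1; s = 17, t = -98 (check: 565·17 + 98·(-98) = 1).


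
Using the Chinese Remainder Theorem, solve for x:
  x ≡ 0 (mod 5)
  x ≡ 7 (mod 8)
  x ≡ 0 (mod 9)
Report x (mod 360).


Moduli 5, 8, 9 are pairwise coprime; by CRT there is a unique solution modulo M = 5 · 8 · 9 = 360.
Solve pairwise, accumulating the modulus:
  Start with x ≡ 0 (mod 5).
  Combine with x ≡ 7 (mod 8): since gcd(5, 8) = 1, we get a unique residue mod 40.
    Write x = 0 + 5·t and substitute into x ≡ 7 (mod 8): 5·t ≡ 7 − 0 = 7 (mod 8).
    The inverse of 5 mod 8 is 5 (since 5·5 = 25 = 3·8 + 1), so t ≡ 5·7 = 35 ≡ 3 (mod 8).
    Then x = 0 + 5·3 = 15, valid modulo lcm(5, 8) = 40: x ≡ 15 (mod 40).
  Combine with x ≡ 0 (mod 9): since gcd(40, 9) = 1, we get a unique residue mod 360.
    Write x = 15 + 40·t and substitute into x ≡ 0 (mod 9): 40·t ≡ 0 − 15 = -15 (mod 9).
    Reduce coefficients mod 9: 4·t ≡ 3 (mod 9).
    The inverse of 4 mod 9 is 7 (since 4·7 = 28 = 3·9 + 1), so t ≡ 7·3 = 21 ≡ 3 (mod 9).
    Then x = 15 + 40·3 = 135, valid modulo lcm(40, 9) = 360: x ≡ 135 (mod 360).
Verify: 135 mod 5 = 0 ✓, 135 mod 8 = 7 ✓, 135 mod 9 = 0 ✓.

x ≡ 135 (mod 360).


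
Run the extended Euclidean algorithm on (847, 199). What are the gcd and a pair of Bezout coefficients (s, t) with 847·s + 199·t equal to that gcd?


Euclidean algorithm on (847, 199) — divide until remainder is 0:
  847 = 4 · 199 + 51
  199 = 3 · 51 + 46
  51 = 1 · 46 + 5
  46 = 9 · 5 + 1
  5 = 5 · 1 + 0
gcd(847, 199) = 1.
Track Bezout coefficients alongside the remainders: start with r₀ = 847 = a·1 + b·0 (s = 1, t = 0) and r₁ = 199 = a·0 + b·1 (s = 0, t = 1); each new remainder r_{k+1} = r_{k-1} − q_k·r_k inherits s_{k+1} = s_{k-1} − q_k·s_k, t_{k+1} = t_{k-1} − q_k·t_k, so r_k = a·s_k + b·t_k at every step:
  q = 4: r = 51, s = 1 − 4·0 = 1, t = 0 − 4·1 = -4  (check: 847·1 + 199·(-4) = 51)
  q = 3: r = 46, s = 0 − 3·1 = -3, t = 1 − 3·(-4) = 13  (check: 847·(-3) + 199·13 = 46)
  q = 1: r = 5, s = 1 − 1·(-3) = 4, t = -4 − 1·13 = -17  (check: 847·4 + 199·(-17) = 5)
  q = 9: r = 1, s = -3 − 9·4 = -39, t = 13 − 9·(-17) = 166  (check: 847·(-39) + 199·166 = 1)
The row with r = 1 (the gcd) gives the Bezout coefficients s = -39, t = 166.
Result: 847 · (-39) + 199 · (166) = 1.

gcd(847, 199) = 1; s = -39, t = 166 (check: 847·(-39) + 199·166 = 1).


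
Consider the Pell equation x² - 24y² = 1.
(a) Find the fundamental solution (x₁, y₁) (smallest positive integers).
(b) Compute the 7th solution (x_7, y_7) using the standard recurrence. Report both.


Step 1: Find the fundamental solution (x₁, y₁) of x² - 24y² = 1.
  Expand √24 as a continued fraction. a₀ = ⌊√24⌋ = 4; iterate m_{k+1} = d_k·a_k − m_k, d_{k+1} = (24 − m_{k+1}²)/d_k, a_{k+1} = ⌊(a₀ + m_{k+1})/d_{k+1}⌋ (starting m₀ = 0, d₀ = 1), with convergents p_k = a_k·p_{k-1} + p_{k-2}, q_k = a_k·q_{k-1} + q_{k-2} (p₋₁ = 1, q₋₁ = 0):
  k = 0: a₀ = 4; p₀/q₀ = 4/1; p₀² − 24·q₀² = 16 − 24 = -8.
  k = 1: m = 4, d = 8, a = ⌊(4 + 4)/8⌋ = 1; p/q = (1·4 + 1)/(1·1 + 0) = 5/1; p² − 24·q² = 25 − 24 = 1.
  The first convergent with p² − 24·q² = 1 gives the fundamental solution (x₁, y₁) = (5, 1).
Step 2: Apply the recurrence (x_{n+1}, y_{n+1}) = (x₁x_n + 24y₁y_n, x₁y_n + y₁x_n) repeatedly.
  From (x_1, y_1) = (5, 1): x_2 = 5·5 + 24·1·1 = 49; y_2 = 5·1 + 1·5 = 10.
  From (x_2, y_2) = (49, 10): x_3 = 5·49 + 24·1·10 = 485; y_3 = 5·10 + 1·49 = 99.
  From (x_3, y_3) = (485, 99): x_4 = 5·485 + 24·1·99 = 4801; y_4 = 5·99 + 1·485 = 980.
  From (x_4, y_4) = (4801, 980): x_5 = 5·4801 + 24·1·980 = 47525; y_5 = 5·980 + 1·4801 = 9701.
  From (x_5, y_5) = (47525, 9701): x_6 = 5·47525 + 24·1·9701 = 470449; y_6 = 5·9701 + 1·47525 = 96030.
  From (x_6, y_6) = (470449, 96030): x_7 = 5·470449 + 24·1·96030 = 4656965; y_7 = 5·96030 + 1·470449 = 950599.
Step 3: Verify x_7² - 24·y_7² = 21687323011225 - 21687323011224 = 1 (should be 1). ✓

(x_1, y_1) = (5, 1); (x_7, y_7) = (4656965, 950599).


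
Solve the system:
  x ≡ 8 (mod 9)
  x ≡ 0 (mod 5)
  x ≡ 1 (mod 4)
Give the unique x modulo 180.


Moduli 9, 5, 4 are pairwise coprime; by CRT there is a unique solution modulo M = 9 · 5 · 4 = 180.
Solve pairwise, accumulating the modulus:
  Start with x ≡ 8 (mod 9).
  Combine with x ≡ 0 (mod 5): since gcd(9, 5) = 1, we get a unique residue mod 45.
    Write x = 8 + 9·t and substitute into x ≡ 0 (mod 5): 9·t ≡ 0 − 8 = -8 (mod 5).
    Reduce coefficients mod 5: 4·t ≡ 2 (mod 5).
    The inverse of 4 mod 5 is 4 (since 4·4 = 16 = 3·5 + 1), so t ≡ 4·2 = 8 ≡ 3 (mod 5).
    Then x = 8 + 9·3 = 35, valid modulo lcm(9, 5) = 45: x ≡ 35 (mod 45).
  Combine with x ≡ 1 (mod 4): since gcd(45, 4) = 1, we get a unique residue mod 180.
    Write x = 35 + 45·t and substitute into x ≡ 1 (mod 4): 45·t ≡ 1 − 35 = -34 (mod 4).
    Reduce coefficients mod 4: 1·t ≡ 2 (mod 4).
    So t ≡ 2 (mod 4).
    Then x = 35 + 45·2 = 125, valid modulo lcm(45, 4) = 180: x ≡ 125 (mod 180).
Verify: 125 mod 9 = 8 ✓, 125 mod 5 = 0 ✓, 125 mod 4 = 1 ✓.

x ≡ 125 (mod 180).


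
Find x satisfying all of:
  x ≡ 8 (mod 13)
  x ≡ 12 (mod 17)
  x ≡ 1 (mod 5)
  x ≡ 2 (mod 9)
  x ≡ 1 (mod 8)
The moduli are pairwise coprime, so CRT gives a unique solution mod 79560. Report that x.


Product of moduli M = 13 · 17 · 5 · 9 · 8 = 79560.
Merge one congruence at a time:
  Start: x ≡ 8 (mod 13).
  Combine with x ≡ 12 (mod 17); new modulus lcm = 221.
    Write x = 8 + 13·t and substitute into x ≡ 12 (mod 17): 13·t ≡ 12 − 8 = 4 (mod 17).
    The inverse of 13 mod 17 is 4 (since 13·4 = 52 = 3·17 + 1), so t ≡ 4·4 = 16 ≡ 16 (mod 17).
    Then x = 8 + 13·16 = 216, valid modulo lcm(13, 17) = 221: x ≡ 216 (mod 221).
  Combine with x ≡ 1 (mod 5); new modulus lcm = 1105.
    Write x = 216 + 221·t and substitute into x ≡ 1 (mod 5): 221·t ≡ 1 − 216 = -215 (mod 5).
    Reduce coefficients mod 5: 1·t ≡ 0 (mod 5).
    So t ≡ 0 (mod 5).
    Then x = 216 + 221·0 = 216, valid modulo lcm(221, 5) = 1105: x ≡ 216 (mod 1105).
  Combine with x ≡ 2 (mod 9); new modulus lcm = 9945.
    Write x = 216 + 1105·t and substitute into x ≡ 2 (mod 9): 1105·t ≡ 2 − 216 = -214 (mod 9).
    Reduce coefficients mod 9: 7·t ≡ 2 (mod 9).
    The inverse of 7 mod 9 is 4 (since 7·4 = 28 = 3·9 + 1), so t ≡ 4·2 = 8 ≡ 8 (mod 9).
    Then x = 216 + 1105·8 = 9056, valid modulo lcm(1105, 9) = 9945: x ≡ 9056 (mod 9945).
  Combine with x ≡ 1 (mod 8); new modulus lcm = 79560.
    Write x = 9056 + 9945·t and substitute into x ≡ 1 (mod 8): 9945·t ≡ 1 − 9056 = -9055 (mod 8).
    Reduce coefficients mod 8: 1·t ≡ 1 (mod 8).
    So t ≡ 1 (mod 8).
    Then x = 9056 + 9945·1 = 19001, valid modulo lcm(9945, 8) = 79560: x ≡ 19001 (mod 79560).
Verify against each original: 19001 mod 13 = 8, 19001 mod 17 = 12, 19001 mod 5 = 1, 19001 mod 9 = 2, 19001 mod 8 = 1.

x ≡ 19001 (mod 79560).


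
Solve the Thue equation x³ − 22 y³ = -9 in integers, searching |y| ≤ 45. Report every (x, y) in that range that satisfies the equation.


The equation is x³ - 22y³ = -9. For fixed y, x³ = 22·y³ − 9, so a solution requires the RHS to be a perfect cube.
Strategy: iterate y from -45 to 45, compute RHS = 22·y³ − 9, and check whether it is a (positive or negative) perfect cube.
Check small values of y:
  y = 0: RHS = -9 is not a perfect cube.
  y = 1: RHS = 13 is not a perfect cube.
  y = -1: RHS = -31 is not a perfect cube.
  y = 2: RHS = 167 is not a perfect cube.
  y = -2: RHS = -185 is not a perfect cube.
  y = 3: RHS = 585 is not a perfect cube.
  y = -3: RHS = -603 is not a perfect cube.
Continuing the search up to |y| = 45 finds no solutions either.
No (x, y) in the scanned range satisfies the equation.

No integer solutions with |y| ≤ 45.


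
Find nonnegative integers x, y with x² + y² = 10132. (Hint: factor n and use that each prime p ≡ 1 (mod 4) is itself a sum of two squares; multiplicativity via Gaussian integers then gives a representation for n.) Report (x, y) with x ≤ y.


Step 1: Factor n = 10132 = 2^2 · 17 · 149.
Step 2: Check the mod-4 condition on each prime factor: 2 = 2 (special); 17 ≡ 1 (mod 4), exponent 1; 149 ≡ 1 (mod 4), exponent 1.
All primes ≡ 3 (mod 4) appear to even exponent (or don't appear), so by the two-squares theorem n IS expressible as a sum of two squares.
Step 3: Build a representation. Group n = k² · m with k = 2 and m = 17 · 149 = 2533 (a product of primes ≡ 1 (mod 4)); a representation of m scales to one of n via (k·x)² + (k·y)² = k²(x² + y²). Each prime p ≡ 1 (mod 4) is itself a sum of two squares; find a² by testing p − a² for a perfect square:
  17: 17 − 1² = 16 = 4² ⇒ 17 = 1² + 4².
  149: 149 − 1² = 148, 149 − 2² = 145, 149 − 3² = 140, 149 − 4² = 133, 149 − 5² = 124, 149 − 6² = 113, 149 − 7² = 100 = 10² ⇒ 149 = 7² + 10².
  Combine using the Brahmagupta–Fibonacci identity (a² + b²)(c² + d²) = (ac − bd)² + (ad + bc)² = (ac + bd)² + (ad − bc)²:
  17 · 149 = 2533: from (1² + 4²)(7² + 10²), take (1·7 − 4·10, 1·10 + 4·7) = (7 − 40, 10 + 28) = (-33, 38); dropping signs (only squares matter) gives (33, 38); check 33² + 38² = 1089 + 1444 = 2533 ✓.
  Scale by k = 2: (2·33, 2·38) = (66, 76).
Step 4: Order so x ≤ y and verify: 66² + 76² = 4356 + 5776 = 10132 = n. ✓

n = 10132 = 66² + 76² (one valid representation with x ≤ y).


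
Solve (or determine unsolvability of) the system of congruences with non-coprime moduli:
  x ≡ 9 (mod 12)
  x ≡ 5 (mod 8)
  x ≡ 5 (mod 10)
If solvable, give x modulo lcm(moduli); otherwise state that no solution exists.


Moduli 12, 8, 10 are not pairwise coprime, so CRT works modulo lcm(m_i) when all pairwise compatibility conditions hold.
Pairwise compatibility: gcd(m_i, m_j) must divide a_i - a_j for every pair.
Merge one congruence at a time:
  Start: x ≡ 9 (mod 12).
  Combine with x ≡ 5 (mod 8): gcd(12, 8) = 4; 5 - 9 = -4, which IS divisible by 4, so compatible.
    Write x = 9 + 12·t and substitute into x ≡ 5 (mod 8): 12·t ≡ 5 − 9 = -4 (mod 8).
    Divide the congruence (and modulus) by g = 4: 3·t ≡ -1 (mod 2).
    Reduce coefficients mod 2: 1·t ≡ 1 (mod 2).
    So t ≡ 1 (mod 2).
    Then x = 9 + 12·1 = 21, valid modulo lcm(12, 8) = 24: x ≡ 21 (mod 24).
  Combine with x ≡ 5 (mod 10): gcd(24, 10) = 2; 5 - 21 = -16, which IS divisible by 2, so compatible.
    Write x = 21 + 24·t and substitute into x ≡ 5 (mod 10): 24·t ≡ 5 − 21 = -16 (mod 10).
    Divide the congruence (and modulus) by g = 2: 12·t ≡ -8 (mod 5).
    Reduce coefficients mod 5: 2·t ≡ 2 (mod 5).
    The inverse of 2 mod 5 is 3 (since 2·3 = 6 = 1·5 + 1), so t ≡ 3·2 = 6 ≡ 1 (mod 5).
    Then x = 21 + 24·1 = 45, valid modulo lcm(24, 10) = 120: x ≡ 45 (mod 120).
Verify: 45 mod 12 = 9, 45 mod 8 = 5, 45 mod 10 = 5.

x ≡ 45 (mod 120).


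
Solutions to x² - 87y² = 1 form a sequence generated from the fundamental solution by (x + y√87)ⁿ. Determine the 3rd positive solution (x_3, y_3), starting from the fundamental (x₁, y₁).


Step 1: Find the fundamental solution (x₁, y₁) of x² - 87y² = 1.
  Expand √87 as a continued fraction. a₀ = ⌊√87⌋ = 9; iterate m_{k+1} = d_k·a_k − m_k, d_{k+1} = (87 − m_{k+1}²)/d_k, a_{k+1} = ⌊(a₀ + m_{k+1})/d_{k+1}⌋ (starting m₀ = 0, d₀ = 1), with convergents p_k = a_k·p_{k-1} + p_{k-2}, q_k = a_k·q_{k-1} + q_{k-2} (p₋₁ = 1, q₋₁ = 0):
  k = 0: a₀ = 9; p₀/q₀ = 9/1; p₀² − 87·q₀² = 81 − 87 = -6.
  k = 1: m = 9, d = 6, a = ⌊(9 + 9)/6⌋ = 3; p/q = (3·9 + 1)/(3·1 + 0) = 28/3; p² − 87·q² = 784 − 783 = 1.
  The first convergent with p² − 87·q² = 1 gives the fundamental solution (x₁, y₁) = (28, 3).
Step 2: Apply the recurrence (x_{n+1}, y_{n+1}) = (x₁x_n + 87y₁y_n, x₁y_n + y₁x_n) repeatedly.
  From (x_1, y_1) = (28, 3): x_2 = 28·28 + 87·3·3 = 1567; y_2 = 28·3 + 3·28 = 168.
  From (x_2, y_2) = (1567, 168): x_3 = 28·1567 + 87·3·168 = 87724; y_3 = 28·168 + 3·1567 = 9405.
Step 3: Verify x_3² - 87·y_3² = 7695500176 - 7695500175 = 1 (should be 1). ✓

(x_1, y_1) = (28, 3); (x_3, y_3) = (87724, 9405).


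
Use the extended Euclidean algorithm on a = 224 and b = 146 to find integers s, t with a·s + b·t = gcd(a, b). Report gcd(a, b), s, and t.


Euclidean algorithm on (224, 146) — divide until remainder is 0:
  224 = 1 · 146 + 78
  146 = 1 · 78 + 68
  78 = 1 · 68 + 10
  68 = 6 · 10 + 8
  10 = 1 · 8 + 2
  8 = 4 · 2 + 0
gcd(224, 146) = 2.
Track Bezout coefficients alongside the remainders: start with r₀ = 224 = a·1 + b·0 (s = 1, t = 0) and r₁ = 146 = a·0 + b·1 (s = 0, t = 1); each new remainder r_{k+1} = r_{k-1} − q_k·r_k inherits s_{k+1} = s_{k-1} − q_k·s_k, t_{k+1} = t_{k-1} − q_k·t_k, so r_k = a·s_k + b·t_k at every step:
  q = 1: r = 78, s = 1 − 1·0 = 1, t = 0 − 1·1 = -1  (check: 224·1 + 146·(-1) = 78)
  q = 1: r = 68, s = 0 − 1·1 = -1, t = 1 − 1·(-1) = 2  (check: 224·(-1) + 146·2 = 68)
  q = 1: r = 10, s = 1 − 1·(-1) = 2, t = -1 − 1·2 = -3  (check: 224·2 + 146·(-3) = 10)
  q = 6: r = 8, s = -1 − 6·2 = -13, t = 2 − 6·(-3) = 20  (check: 224·(-13) + 146·20 = 8)
  q = 1: r = 2, s = 2 − 1·(-13) = 15, t = -3 − 1·20 = -23  (check: 224·15 + 146·(-23) = 2)
The row with r = 2 (the gcd) gives the Bezout coefficients s = 15, t = -23.
Result: 224 · (15) + 146 · (-23) = 2.

gcd(224, 146) = 2; s = 15, t = -23 (check: 224·15 + 146·(-23) = 2).


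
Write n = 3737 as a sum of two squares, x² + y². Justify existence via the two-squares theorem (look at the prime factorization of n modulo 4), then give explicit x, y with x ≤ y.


Step 1: Factor n = 3737 = 37 · 101.
Step 2: Check the mod-4 condition on each prime factor: 37 ≡ 1 (mod 4), exponent 1; 101 ≡ 1 (mod 4), exponent 1.
All primes ≡ 3 (mod 4) appear to even exponent (or don't appear), so by the two-squares theorem n IS expressible as a sum of two squares.
Step 3: Build a representation. Here n = 37 · 101 is a product of primes ≡ 1 (mod 4). Each prime p ≡ 1 (mod 4) is itself a sum of two squares; find a² by testing p − a² for a perfect square:
  37: 37 − 1² = 36 = 6² ⇒ 37 = 1² + 6².
  101: 101 − 1² = 100 = 10² ⇒ 101 = 1² + 10².
  Combine using the Brahmagupta–Fibonacci identity (a² + b²)(c² + d²) = (ac − bd)² + (ad + bc)² = (ac + bd)² + (ad − bc)²:
  37 · 101 = 3737: from (1² + 6²)(1² + 10²), take (1·1 − 6·10, 1·10 + 6·1) = (1 − 60, 10 + 6) = (-59, 16); dropping signs (only squares matter) gives (59, 16); check 59² + 16² = 3481 + 256 = 3737 ✓.
Step 4: Order so x ≤ y and verify: 16² + 59² = 256 + 3481 = 3737 = n. ✓

n = 3737 = 16² + 59² (one valid representation with x ≤ y).


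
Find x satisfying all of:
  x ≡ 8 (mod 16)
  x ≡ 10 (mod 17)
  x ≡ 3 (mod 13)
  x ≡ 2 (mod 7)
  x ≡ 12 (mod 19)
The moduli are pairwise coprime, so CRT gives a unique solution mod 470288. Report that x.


Product of moduli M = 16 · 17 · 13 · 7 · 19 = 470288.
Merge one congruence at a time:
  Start: x ≡ 8 (mod 16).
  Combine with x ≡ 10 (mod 17); new modulus lcm = 272.
    Write x = 8 + 16·t and substitute into x ≡ 10 (mod 17): 16·t ≡ 10 − 8 = 2 (mod 17).
    The inverse of 16 mod 17 is 16 (since 16·16 = 256 = 15·17 + 1), so t ≡ 16·2 = 32 ≡ 15 (mod 17).
    Then x = 8 + 16·15 = 248, valid modulo lcm(16, 17) = 272: x ≡ 248 (mod 272).
  Combine with x ≡ 3 (mod 13); new modulus lcm = 3536.
    Write x = 248 + 272·t and substitute into x ≡ 3 (mod 13): 272·t ≡ 3 − 248 = -245 (mod 13).
    Reduce coefficients mod 13: 12·t ≡ 2 (mod 13).
    The inverse of 12 mod 13 is 12 (since 12·12 = 144 = 11·13 + 1), so t ≡ 12·2 = 24 ≡ 11 (mod 13).
    Then x = 248 + 272·11 = 3240, valid modulo lcm(272, 13) = 3536: x ≡ 3240 (mod 3536).
  Combine with x ≡ 2 (mod 7); new modulus lcm = 24752.
    Write x = 3240 + 3536·t and substitute into x ≡ 2 (mod 7): 3536·t ≡ 2 − 3240 = -3238 (mod 7).
    Reduce coefficients mod 7: 1·t ≡ 3 (mod 7).
    So t ≡ 3 (mod 7).
    Then x = 3240 + 3536·3 = 13848, valid modulo lcm(3536, 7) = 24752: x ≡ 13848 (mod 24752).
  Combine with x ≡ 12 (mod 19); new modulus lcm = 470288.
    Write x = 13848 + 24752·t and substitute into x ≡ 12 (mod 19): 24752·t ≡ 12 − 13848 = -13836 (mod 19).
    Reduce coefficients mod 19: 14·t ≡ 15 (mod 19).
    The inverse of 14 mod 19 is 15 (since 14·15 = 210 = 11·19 + 1), so t ≡ 15·15 = 225 ≡ 16 (mod 19).
    Then x = 13848 + 24752·16 = 409880, valid modulo lcm(24752, 19) = 470288: x ≡ 409880 (mod 470288).
Verify against each original: 409880 mod 16 = 8, 409880 mod 17 = 10, 409880 mod 13 = 3, 409880 mod 7 = 2, 409880 mod 19 = 12.

x ≡ 409880 (mod 470288).


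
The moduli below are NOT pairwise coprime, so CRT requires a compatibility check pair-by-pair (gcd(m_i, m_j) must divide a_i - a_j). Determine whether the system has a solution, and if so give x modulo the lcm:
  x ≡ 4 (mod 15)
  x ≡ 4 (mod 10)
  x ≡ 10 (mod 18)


Moduli 15, 10, 18 are not pairwise coprime, so CRT works modulo lcm(m_i) when all pairwise compatibility conditions hold.
Pairwise compatibility: gcd(m_i, m_j) must divide a_i - a_j for every pair.
Merge one congruence at a time:
  Start: x ≡ 4 (mod 15).
  Combine with x ≡ 4 (mod 10): gcd(15, 10) = 5; 4 - 4 = 0, which IS divisible by 5, so compatible.
    Write x = 4 + 15·t and substitute into x ≡ 4 (mod 10): 15·t ≡ 4 − 4 = 0 (mod 10).
    Divide the congruence (and modulus) by g = 5: 3·t ≡ 0 (mod 2).
    Reduce coefficients mod 2: 1·t ≡ 0 (mod 2).
    So t ≡ 0 (mod 2).
    Then x = 4 + 15·0 = 4, valid modulo lcm(15, 10) = 30: x ≡ 4 (mod 30).
  Combine with x ≡ 10 (mod 18): gcd(30, 18) = 6; 10 - 4 = 6, which IS divisible by 6, so compatible.
    Write x = 4 + 30·t and substitute into x ≡ 10 (mod 18): 30·t ≡ 10 − 4 = 6 (mod 18).
    Divide the congruence (and modulus) by g = 6: 5·t ≡ 1 (mod 3).
    Reduce coefficients mod 3: 2·t ≡ 1 (mod 3).
    The inverse of 2 mod 3 is 2 (since 2·2 = 4 = 1·3 + 1), so t ≡ 2·1 = 2 ≡ 2 (mod 3).
    Then x = 4 + 30·2 = 64, valid modulo lcm(30, 18) = 90: x ≡ 64 (mod 90).
Verify: 64 mod 15 = 4, 64 mod 10 = 4, 64 mod 18 = 10.

x ≡ 64 (mod 90).


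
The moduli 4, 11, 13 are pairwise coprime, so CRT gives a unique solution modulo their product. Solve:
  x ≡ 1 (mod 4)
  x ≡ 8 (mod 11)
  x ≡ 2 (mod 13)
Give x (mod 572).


Moduli 4, 11, 13 are pairwise coprime; by CRT there is a unique solution modulo M = 4 · 11 · 13 = 572.
Solve pairwise, accumulating the modulus:
  Start with x ≡ 1 (mod 4).
  Combine with x ≡ 8 (mod 11): since gcd(4, 11) = 1, we get a unique residue mod 44.
    Write x = 1 + 4·t and substitute into x ≡ 8 (mod 11): 4·t ≡ 8 − 1 = 7 (mod 11).
    The inverse of 4 mod 11 is 3 (since 4·3 = 12 = 1·11 + 1), so t ≡ 3·7 = 21 ≡ 10 (mod 11).
    Then x = 1 + 4·10 = 41, valid modulo lcm(4, 11) = 44: x ≡ 41 (mod 44).
  Combine with x ≡ 2 (mod 13): since gcd(44, 13) = 1, we get a unique residue mod 572.
    Write x = 41 + 44·t and substitute into x ≡ 2 (mod 13): 44·t ≡ 2 − 41 = -39 (mod 13).
    Reduce coefficients mod 13: 5·t ≡ 0 (mod 13).
    The inverse of 5 mod 13 is 8 (since 5·8 = 40 = 3·13 + 1), so t ≡ 8·0 = 0 ≡ 0 (mod 13).
    Then x = 41 + 44·0 = 41, valid modulo lcm(44, 13) = 572: x ≡ 41 (mod 572).
Verify: 41 mod 4 = 1 ✓, 41 mod 11 = 8 ✓, 41 mod 13 = 2 ✓.

x ≡ 41 (mod 572).


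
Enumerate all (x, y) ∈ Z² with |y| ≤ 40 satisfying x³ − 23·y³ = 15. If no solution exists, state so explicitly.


The equation is x³ - 23y³ = 15. For fixed y, x³ = 23·y³ + 15, so a solution requires the RHS to be a perfect cube.
Strategy: iterate y from -40 to 40, compute RHS = 23·y³ + 15, and check whether it is a (positive or negative) perfect cube.
Check small values of y:
  y = 0: RHS = 15 is not a perfect cube.
  y = 1: RHS = 38 is not a perfect cube.
  y = -1: RHS = -8 = (-2)³ ⇒ x = -2 works.
  y = 2: RHS = 199 is not a perfect cube.
  y = -2: RHS = -169 is not a perfect cube.
  y = 3: RHS = 636 is not a perfect cube.
  y = -3: RHS = -606 is not a perfect cube.
Continuing the search up to |y| = 40 finds no further solutions beyond those listed.
Collected solutions: (-2, -1).

Solutions (with |y| ≤ 40): (-2, -1).


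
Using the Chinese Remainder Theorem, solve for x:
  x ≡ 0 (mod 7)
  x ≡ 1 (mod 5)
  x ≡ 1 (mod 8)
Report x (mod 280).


Moduli 7, 5, 8 are pairwise coprime; by CRT there is a unique solution modulo M = 7 · 5 · 8 = 280.
Solve pairwise, accumulating the modulus:
  Start with x ≡ 0 (mod 7).
  Combine with x ≡ 1 (mod 5): since gcd(7, 5) = 1, we get a unique residue mod 35.
    Write x = 0 + 7·t and substitute into x ≡ 1 (mod 5): 7·t ≡ 1 − 0 = 1 (mod 5).
    Reduce coefficients mod 5: 2·t ≡ 1 (mod 5).
    The inverse of 2 mod 5 is 3 (since 2·3 = 6 = 1·5 + 1), so t ≡ 3·1 = 3 ≡ 3 (mod 5).
    Then x = 0 + 7·3 = 21, valid modulo lcm(7, 5) = 35: x ≡ 21 (mod 35).
  Combine with x ≡ 1 (mod 8): since gcd(35, 8) = 1, we get a unique residue mod 280.
    Write x = 21 + 35·t and substitute into x ≡ 1 (mod 8): 35·t ≡ 1 − 21 = -20 (mod 8).
    Reduce coefficients mod 8: 3·t ≡ 4 (mod 8).
    The inverse of 3 mod 8 is 3 (since 3·3 = 9 = 1·8 + 1), so t ≡ 3·4 = 12 ≡ 4 (mod 8).
    Then x = 21 + 35·4 = 161, valid modulo lcm(35, 8) = 280: x ≡ 161 (mod 280).
Verify: 161 mod 7 = 0 ✓, 161 mod 5 = 1 ✓, 161 mod 8 = 1 ✓.

x ≡ 161 (mod 280).


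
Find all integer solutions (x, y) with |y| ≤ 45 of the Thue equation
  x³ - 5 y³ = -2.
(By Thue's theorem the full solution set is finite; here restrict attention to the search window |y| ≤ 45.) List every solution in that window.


The equation is x³ - 5y³ = -2. For fixed y, x³ = 5·y³ − 2, so a solution requires the RHS to be a perfect cube.
Strategy: iterate y from -45 to 45, compute RHS = 5·y³ − 2, and check whether it is a (positive or negative) perfect cube.
Check small values of y:
  y = 0: RHS = -2 is not a perfect cube.
  y = 1: RHS = 3 is not a perfect cube.
  y = -1: RHS = -7 is not a perfect cube.
  y = 2: RHS = 38 is not a perfect cube.
  y = -2: RHS = -42 is not a perfect cube.
  y = 3: RHS = 133 is not a perfect cube.
  y = -3: RHS = -137 is not a perfect cube.
Continuing the search up to |y| = 45 finds no solutions either.
No (x, y) in the scanned range satisfies the equation.

No integer solutions with |y| ≤ 45.


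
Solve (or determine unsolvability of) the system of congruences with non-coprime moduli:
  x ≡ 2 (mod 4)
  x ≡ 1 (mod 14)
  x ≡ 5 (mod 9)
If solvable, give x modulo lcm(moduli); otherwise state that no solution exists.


Moduli 4, 14, 9 are not pairwise coprime, so CRT works modulo lcm(m_i) when all pairwise compatibility conditions hold.
Pairwise compatibility: gcd(m_i, m_j) must divide a_i - a_j for every pair.
Merge one congruence at a time:
  Start: x ≡ 2 (mod 4).
  Combine with x ≡ 1 (mod 14): gcd(4, 14) = 2, and 1 - 2 = -1 is NOT divisible by 2.
    ⇒ system is inconsistent (no integer solution).

No solution (the system is inconsistent).


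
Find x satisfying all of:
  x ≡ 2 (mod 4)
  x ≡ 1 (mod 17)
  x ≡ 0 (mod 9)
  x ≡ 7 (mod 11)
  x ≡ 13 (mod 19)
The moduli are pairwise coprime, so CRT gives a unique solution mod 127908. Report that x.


Product of moduli M = 4 · 17 · 9 · 11 · 19 = 127908.
Merge one congruence at a time:
  Start: x ≡ 2 (mod 4).
  Combine with x ≡ 1 (mod 17); new modulus lcm = 68.
    Write x = 2 + 4·t and substitute into x ≡ 1 (mod 17): 4·t ≡ 1 − 2 = -1 (mod 17).
    Reduce coefficients mod 17: 4·t ≡ 16 (mod 17).
    The inverse of 4 mod 17 is 13 (since 4·13 = 52 = 3·17 + 1), so t ≡ 13·16 = 208 ≡ 4 (mod 17).
    Then x = 2 + 4·4 = 18, valid modulo lcm(4, 17) = 68: x ≡ 18 (mod 68).
  Combine with x ≡ 0 (mod 9); new modulus lcm = 612.
    Write x = 18 + 68·t and substitute into x ≡ 0 (mod 9): 68·t ≡ 0 − 18 = -18 (mod 9).
    Reduce coefficients mod 9: 5·t ≡ 0 (mod 9).
    The inverse of 5 mod 9 is 2 (since 5·2 = 10 = 1·9 + 1), so t ≡ 2·0 = 0 ≡ 0 (mod 9).
    Then x = 18 + 68·0 = 18, valid modulo lcm(68, 9) = 612: x ≡ 18 (mod 612).
  Combine with x ≡ 7 (mod 11); new modulus lcm = 6732.
    Write x = 18 + 612·t and substitute into x ≡ 7 (mod 11): 612·t ≡ 7 − 18 = -11 (mod 11).
    Reduce coefficients mod 11: 7·t ≡ 0 (mod 11).
    The inverse of 7 mod 11 is 8 (since 7·8 = 56 = 5·11 + 1), so t ≡ 8·0 = 0 ≡ 0 (mod 11).
    Then x = 18 + 612·0 = 18, valid modulo lcm(612, 11) = 6732: x ≡ 18 (mod 6732).
  Combine with x ≡ 13 (mod 19); new modulus lcm = 127908.
    Write x = 18 + 6732·t and substitute into x ≡ 13 (mod 19): 6732·t ≡ 13 − 18 = -5 (mod 19).
    Reduce coefficients mod 19: 6·t ≡ 14 (mod 19).
    The inverse of 6 mod 19 is 16 (since 6·16 = 96 = 5·19 + 1), so t ≡ 16·14 = 224 ≡ 15 (mod 19).
    Then x = 18 + 6732·15 = 100998, valid modulo lcm(6732, 19) = 127908: x ≡ 100998 (mod 127908).
Verify against each original: 100998 mod 4 = 2, 100998 mod 17 = 1, 100998 mod 9 = 0, 100998 mod 11 = 7, 100998 mod 19 = 13.

x ≡ 100998 (mod 127908).


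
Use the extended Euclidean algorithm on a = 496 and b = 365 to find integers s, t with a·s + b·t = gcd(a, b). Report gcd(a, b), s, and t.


Euclidean algorithm on (496, 365) — divide until remainder is 0:
  496 = 1 · 365 + 131
  365 = 2 · 131 + 103
  131 = 1 · 103 + 28
  103 = 3 · 28 + 19
  28 = 1 · 19 + 9
  19 = 2 · 9 + 1
  9 = 9 · 1 + 0
gcd(496, 365) = 1.
Track Bezout coefficients alongside the remainders: start with r₀ = 496 = a·1 + b·0 (s = 1, t = 0) and r₁ = 365 = a·0 + b·1 (s = 0, t = 1); each new remainder r_{k+1} = r_{k-1} − q_k·r_k inherits s_{k+1} = s_{k-1} − q_k·s_k, t_{k+1} = t_{k-1} − q_k·t_k, so r_k = a·s_k + b·t_k at every step:
  q = 1: r = 131, s = 1 − 1·0 = 1, t = 0 − 1·1 = -1  (check: 496·1 + 365·(-1) = 131)
  q = 2: r = 103, s = 0 − 2·1 = -2, t = 1 − 2·(-1) = 3  (check: 496·(-2) + 365·3 = 103)
  q = 1: r = 28, s = 1 − 1·(-2) = 3, t = -1 − 1·3 = -4  (check: 496·3 + 365·(-4) = 28)
  q = 3: r = 19, s = -2 − 3·3 = -11, t = 3 − 3·(-4) = 15  (check: 496·(-11) + 365·15 = 19)
  q = 1: r = 9, s = 3 − 1·(-11) = 14, t = -4 − 1·15 = -19  (check: 496·14 + 365·(-19) = 9)
  q = 2: r = 1, s = -11 − 2·14 = -39, t = 15 − 2·(-19) = 53  (check: 496·(-39) + 365·53 = 1)
The row with r = 1 (the gcd) gives the Bezout coefficients s = -39, t = 53.
Result: 496 · (-39) + 365 · (53) = 1.

gcd(496, 365) = 1; s = -39, t = 53 (check: 496·(-39) + 365·53 = 1).


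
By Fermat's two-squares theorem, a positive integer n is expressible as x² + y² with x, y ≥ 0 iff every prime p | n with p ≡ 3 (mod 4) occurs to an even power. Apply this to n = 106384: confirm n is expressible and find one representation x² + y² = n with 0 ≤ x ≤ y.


Step 1: Factor n = 106384 = 2^4 · 61 · 109.
Step 2: Check the mod-4 condition on each prime factor: 2 = 2 (special); 61 ≡ 1 (mod 4), exponent 1; 109 ≡ 1 (mod 4), exponent 1.
All primes ≡ 3 (mod 4) appear to even exponent (or don't appear), so by the two-squares theorem n IS expressible as a sum of two squares.
Step 3: Build a representation. Group n = k² · m with k = 4 and m = 61 · 109 = 6649 (a product of primes ≡ 1 (mod 4)); a representation of m scales to one of n via (k·x)² + (k·y)² = k²(x² + y²). Each prime p ≡ 1 (mod 4) is itself a sum of two squares; find a² by testing p − a² for a perfect square:
  61: 61 − 1² = 60, 61 − 2² = 57, 61 − 3² = 52, 61 − 4² = 45, 61 − 5² = 36 = 6² ⇒ 61 = 5² + 6².
  109: 109 − 1² = 108, 109 − 2² = 105, 109 − 3² = 100 = 10² ⇒ 109 = 3² + 10².
  Combine using the Brahmagupta–Fibonacci identity (a² + b²)(c² + d²) = (ac − bd)² + (ad + bc)² = (ac + bd)² + (ad − bc)²:
  61 · 109 = 6649: from (5² + 6²)(3² + 10²), take (5·3 − 6·10, 5·10 + 6·3) = (15 − 60, 50 + 18) = (-45, 68); dropping signs (only squares matter) gives (45, 68); check 45² + 68² = 2025 + 4624 = 6649 ✓.
  Scale by k = 4: (4·45, 4·68) = (180, 272).
Step 4: Order so x ≤ y and verify: 180² + 272² = 32400 + 73984 = 106384 = n. ✓

n = 106384 = 180² + 272² (one valid representation with x ≤ y).


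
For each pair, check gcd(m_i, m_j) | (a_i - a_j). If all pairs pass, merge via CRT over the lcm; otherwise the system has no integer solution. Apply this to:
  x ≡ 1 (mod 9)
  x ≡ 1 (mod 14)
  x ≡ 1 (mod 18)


Moduli 9, 14, 18 are not pairwise coprime, so CRT works modulo lcm(m_i) when all pairwise compatibility conditions hold.
Pairwise compatibility: gcd(m_i, m_j) must divide a_i - a_j for every pair.
Merge one congruence at a time:
  Start: x ≡ 1 (mod 9).
  Combine with x ≡ 1 (mod 14): gcd(9, 14) = 1; 1 - 1 = 0, which IS divisible by 1, so compatible.
    Write x = 1 + 9·t and substitute into x ≡ 1 (mod 14): 9·t ≡ 1 − 1 = 0 (mod 14).
    The inverse of 9 mod 14 is 11 (since 9·11 = 99 = 7·14 + 1), so t ≡ 11·0 = 0 ≡ 0 (mod 14).
    Then x = 1 + 9·0 = 1, valid modulo lcm(9, 14) = 126: x ≡ 1 (mod 126).
  Combine with x ≡ 1 (mod 18): gcd(126, 18) = 18; 1 - 1 = 0, which IS divisible by 18, so compatible.
    Write x = 1 + 126·t and substitute into x ≡ 1 (mod 18): 126·t ≡ 1 − 1 = 0 (mod 18).
    Divide the congruence (and modulus) by g = 18: 7·t ≡ 0 (mod 1).
    Modulo 1 every t works; take t = 0.
    Then x = 1 + 126·0 = 1, valid modulo lcm(126, 18) = 126: x ≡ 1 (mod 126).
Verify: 1 mod 9 = 1, 1 mod 14 = 1, 1 mod 18 = 1.

x ≡ 1 (mod 126).
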